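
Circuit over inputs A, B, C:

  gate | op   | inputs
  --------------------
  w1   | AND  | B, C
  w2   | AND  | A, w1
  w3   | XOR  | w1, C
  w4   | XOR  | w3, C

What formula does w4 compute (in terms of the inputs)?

w1 = B AND C
w3 = w1 XOR C = (B AND C) XOR C
w4 = w3 XOR C = ((B AND C) XOR C) XOR C

((B AND C) XOR C) XOR C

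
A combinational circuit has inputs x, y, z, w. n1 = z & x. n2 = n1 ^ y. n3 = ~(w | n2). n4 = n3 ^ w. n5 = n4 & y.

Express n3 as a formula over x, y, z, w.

n1 = z & x
n2 = n1 ^ y = (z & x) ^ y
n3 = ~(w | n2) = ~(w | ((z & x) ^ y))

~(w | ((z & x) ^ y))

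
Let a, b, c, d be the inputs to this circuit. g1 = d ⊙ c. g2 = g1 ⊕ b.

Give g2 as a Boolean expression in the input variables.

g1 = d ⊙ c
g2 = g1 ⊕ b = (d ⊙ c) ⊕ b

(d ⊙ c) ⊕ b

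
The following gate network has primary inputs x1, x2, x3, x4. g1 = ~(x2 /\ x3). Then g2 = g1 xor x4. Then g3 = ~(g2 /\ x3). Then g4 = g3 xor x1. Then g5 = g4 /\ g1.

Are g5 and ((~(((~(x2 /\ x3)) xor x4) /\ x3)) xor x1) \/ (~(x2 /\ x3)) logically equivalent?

No

g1 = ~(x2 /\ x3)
g2 = g1 xor x4 = (~(x2 /\ x3)) xor x4
g3 = ~(g2 /\ x3) = ~(((~(x2 /\ x3)) xor x4) /\ x3)
g4 = g3 xor x1 = (~(((~(x2 /\ x3)) xor x4) /\ x3)) xor x1
g5 = g4 /\ g1 = ((~(((~(x2 /\ x3)) xor x4) /\ x3)) xor x1) /\ (~(x2 /\ x3))
At x1=0, x2=0, x3=1, x4=0: circuit gives 0, formula gives 1.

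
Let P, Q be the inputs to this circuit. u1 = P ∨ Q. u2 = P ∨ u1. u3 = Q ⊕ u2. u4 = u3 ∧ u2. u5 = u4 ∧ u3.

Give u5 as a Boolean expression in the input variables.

((Q ⊕ (P ∨ (P ∨ Q))) ∧ (P ∨ (P ∨ Q))) ∧ (Q ⊕ (P ∨ (P ∨ Q)))

u1 = P ∨ Q
u2 = P ∨ u1 = P ∨ (P ∨ Q)
u3 = Q ⊕ u2 = Q ⊕ (P ∨ (P ∨ Q))
u4 = u3 ∧ u2 = (Q ⊕ (P ∨ (P ∨ Q))) ∧ (P ∨ (P ∨ Q))
u5 = u4 ∧ u3 = ((Q ⊕ (P ∨ (P ∨ Q))) ∧ (P ∨ (P ∨ Q))) ∧ (Q ⊕ (P ∨ (P ∨ Q)))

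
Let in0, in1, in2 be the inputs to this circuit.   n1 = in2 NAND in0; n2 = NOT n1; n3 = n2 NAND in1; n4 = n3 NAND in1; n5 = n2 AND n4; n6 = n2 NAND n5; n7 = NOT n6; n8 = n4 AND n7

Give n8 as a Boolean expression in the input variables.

((NOT (in2 NAND in0) NAND in1) NAND in1) AND NOT (NOT (in2 NAND in0) NAND (NOT (in2 NAND in0) AND ((NOT (in2 NAND in0) NAND in1) NAND in1)))

n1 = in2 NAND in0
n2 = NOT n1 = NOT (in2 NAND in0)
n3 = n2 NAND in1 = NOT (in2 NAND in0) NAND in1
n4 = n3 NAND in1 = (NOT (in2 NAND in0) NAND in1) NAND in1
n5 = n2 AND n4 = NOT (in2 NAND in0) AND ((NOT (in2 NAND in0) NAND in1) NAND in1)
n6 = n2 NAND n5 = NOT (in2 NAND in0) NAND (NOT (in2 NAND in0) AND ((NOT (in2 NAND in0) NAND in1) NAND in1))
n7 = NOT n6 = NOT (NOT (in2 NAND in0) NAND (NOT (in2 NAND in0) AND ((NOT (in2 NAND in0) NAND in1) NAND in1)))
n8 = n4 AND n7 = ((NOT (in2 NAND in0) NAND in1) NAND in1) AND NOT (NOT (in2 NAND in0) NAND (NOT (in2 NAND in0) AND ((NOT (in2 NAND in0) NAND in1) NAND in1)))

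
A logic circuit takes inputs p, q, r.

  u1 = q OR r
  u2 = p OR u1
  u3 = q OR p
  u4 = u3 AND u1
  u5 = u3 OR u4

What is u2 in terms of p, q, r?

p OR (q OR r)

u1 = q OR r
u2 = p OR u1 = p OR (q OR r)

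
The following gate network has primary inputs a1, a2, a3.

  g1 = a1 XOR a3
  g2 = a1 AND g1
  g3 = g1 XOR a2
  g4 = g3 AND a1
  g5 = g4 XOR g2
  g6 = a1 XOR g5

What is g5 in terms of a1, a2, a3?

(((a1 XOR a3) XOR a2) AND a1) XOR (a1 AND (a1 XOR a3))

g1 = a1 XOR a3
g2 = a1 AND g1 = a1 AND (a1 XOR a3)
g3 = g1 XOR a2 = (a1 XOR a3) XOR a2
g4 = g3 AND a1 = ((a1 XOR a3) XOR a2) AND a1
g5 = g4 XOR g2 = (((a1 XOR a3) XOR a2) AND a1) XOR (a1 AND (a1 XOR a3))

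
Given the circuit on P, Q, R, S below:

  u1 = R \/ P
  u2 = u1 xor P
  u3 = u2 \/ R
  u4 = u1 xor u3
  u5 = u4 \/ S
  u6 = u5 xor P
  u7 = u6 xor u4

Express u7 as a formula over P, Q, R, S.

u1 = R \/ P
u2 = u1 xor P = (R \/ P) xor P
u3 = u2 \/ R = ((R \/ P) xor P) \/ R
u4 = u1 xor u3 = (R \/ P) xor (((R \/ P) xor P) \/ R)
u5 = u4 \/ S = ((R \/ P) xor (((R \/ P) xor P) \/ R)) \/ S
u6 = u5 xor P = (((R \/ P) xor (((R \/ P) xor P) \/ R)) \/ S) xor P
u7 = u6 xor u4 = ((((R \/ P) xor (((R \/ P) xor P) \/ R)) \/ S) xor P) xor ((R \/ P) xor (((R \/ P) xor P) \/ R))

((((R \/ P) xor (((R \/ P) xor P) \/ R)) \/ S) xor P) xor ((R \/ P) xor (((R \/ P) xor P) \/ R))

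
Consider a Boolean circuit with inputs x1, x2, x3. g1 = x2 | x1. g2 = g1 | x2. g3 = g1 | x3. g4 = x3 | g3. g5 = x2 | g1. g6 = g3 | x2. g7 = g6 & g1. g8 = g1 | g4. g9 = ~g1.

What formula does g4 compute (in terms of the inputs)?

g1 = x2 | x1
g3 = g1 | x3 = (x2 | x1) | x3
g4 = x3 | g3 = x3 | ((x2 | x1) | x3)

x3 | ((x2 | x1) | x3)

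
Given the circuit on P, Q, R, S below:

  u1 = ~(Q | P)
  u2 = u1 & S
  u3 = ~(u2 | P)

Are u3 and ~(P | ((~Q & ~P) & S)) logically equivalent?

Yes

u1 = ~(Q | P)
u2 = u1 & S = (~(Q | P)) & S
u3 = ~(u2 | P) = ~(((~(Q | P)) & S) | P)
At P=0, Q=0, R=0, S=1: circuit gives 0, formula gives 0.
At P=0, Q=0, R=0, S=0: circuit gives 1, formula gives 1.
Agrees on all 16 inputs.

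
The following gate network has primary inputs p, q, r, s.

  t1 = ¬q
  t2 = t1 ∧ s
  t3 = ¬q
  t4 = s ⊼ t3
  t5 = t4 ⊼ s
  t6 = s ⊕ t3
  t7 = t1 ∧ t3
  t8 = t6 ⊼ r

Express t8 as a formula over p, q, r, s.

(s ⊕ ¬q) ⊼ r

t3 = ¬q
t6 = s ⊕ t3 = s ⊕ ¬q
t8 = t6 ⊼ r = (s ⊕ ¬q) ⊼ r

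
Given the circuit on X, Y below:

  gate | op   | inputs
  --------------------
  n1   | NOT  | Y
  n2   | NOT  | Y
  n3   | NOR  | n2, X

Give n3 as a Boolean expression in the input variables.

NOT Y NOR X

n2 = NOT Y
n3 = n2 NOR X = NOT Y NOR X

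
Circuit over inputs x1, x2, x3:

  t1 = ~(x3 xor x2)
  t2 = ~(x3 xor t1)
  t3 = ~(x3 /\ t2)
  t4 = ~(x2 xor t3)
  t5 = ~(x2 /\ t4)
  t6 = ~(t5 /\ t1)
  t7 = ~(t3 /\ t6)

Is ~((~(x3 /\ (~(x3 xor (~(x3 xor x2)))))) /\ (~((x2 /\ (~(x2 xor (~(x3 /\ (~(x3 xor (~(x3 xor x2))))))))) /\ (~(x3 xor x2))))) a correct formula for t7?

t1 = ~(x3 xor x2)
t2 = ~(x3 xor t1) = ~(x3 xor (~(x3 xor x2)))
t3 = ~(x3 /\ t2) = ~(x3 /\ (~(x3 xor (~(x3 xor x2)))))
t4 = ~(x2 xor t3) = ~(x2 xor (~(x3 /\ (~(x3 xor (~(x3 xor x2)))))))
t5 = ~(x2 /\ t4) = ~(x2 /\ (~(x2 xor (~(x3 /\ (~(x3 xor (~(x3 xor x2)))))))))
t6 = ~(t5 /\ t1) = ~((~(x2 /\ (~(x2 xor (~(x3 /\ (~(x3 xor (~(x3 xor x2)))))))))) /\ (~(x3 xor x2)))
t7 = ~(t3 /\ t6) = ~((~(x3 /\ (~(x3 xor (~(x3 xor x2)))))) /\ (~((~(x2 /\ (~(x2 xor (~(x3 /\ (~(x3 xor (~(x3 xor x2)))))))))) /\ (~(x3 xor x2)))))
At x1=0, x2=0, x3=0: circuit gives 1, formula gives 0.

No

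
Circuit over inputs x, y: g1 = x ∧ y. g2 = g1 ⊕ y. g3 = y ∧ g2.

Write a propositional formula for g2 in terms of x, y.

(x ∧ y) ⊕ y

g1 = x ∧ y
g2 = g1 ⊕ y = (x ∧ y) ⊕ y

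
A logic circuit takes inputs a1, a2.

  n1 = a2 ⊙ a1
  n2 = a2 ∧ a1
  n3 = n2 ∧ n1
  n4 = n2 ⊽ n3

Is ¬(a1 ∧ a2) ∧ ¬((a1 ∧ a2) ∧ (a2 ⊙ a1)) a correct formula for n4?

Yes

n1 = a2 ⊙ a1
n2 = a2 ∧ a1
n3 = n2 ∧ n1 = (a2 ∧ a1) ∧ (a2 ⊙ a1)
n4 = n2 ⊽ n3 = (a2 ∧ a1) ⊽ ((a2 ∧ a1) ∧ (a2 ⊙ a1))
At a1=1, a2=1: circuit gives 0, formula gives 0.
At a1=0, a2=0: circuit gives 1, formula gives 1.
Agrees on all 4 inputs.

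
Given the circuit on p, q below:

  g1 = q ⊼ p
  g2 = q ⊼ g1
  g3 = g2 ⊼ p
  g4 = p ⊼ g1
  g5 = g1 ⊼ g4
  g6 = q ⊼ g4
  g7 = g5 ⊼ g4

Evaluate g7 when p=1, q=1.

g1 = 1 ⊼ 1 = 0
g4 = 1 ⊼ 0 = 1
g5 = 0 ⊼ 1 = 1
g7 = 1 ⊼ 1 = 0

0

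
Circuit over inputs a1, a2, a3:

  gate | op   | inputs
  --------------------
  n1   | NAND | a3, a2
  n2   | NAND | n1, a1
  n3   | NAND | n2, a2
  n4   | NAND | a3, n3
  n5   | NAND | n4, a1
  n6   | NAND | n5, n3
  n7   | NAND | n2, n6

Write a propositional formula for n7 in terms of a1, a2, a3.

((a3 NAND a2) NAND a1) NAND (((a3 NAND (((a3 NAND a2) NAND a1) NAND a2)) NAND a1) NAND (((a3 NAND a2) NAND a1) NAND a2))

n1 = a3 NAND a2
n2 = n1 NAND a1 = (a3 NAND a2) NAND a1
n3 = n2 NAND a2 = ((a3 NAND a2) NAND a1) NAND a2
n4 = a3 NAND n3 = a3 NAND (((a3 NAND a2) NAND a1) NAND a2)
n5 = n4 NAND a1 = (a3 NAND (((a3 NAND a2) NAND a1) NAND a2)) NAND a1
n6 = n5 NAND n3 = ((a3 NAND (((a3 NAND a2) NAND a1) NAND a2)) NAND a1) NAND (((a3 NAND a2) NAND a1) NAND a2)
n7 = n2 NAND n6 = ((a3 NAND a2) NAND a1) NAND (((a3 NAND (((a3 NAND a2) NAND a1) NAND a2)) NAND a1) NAND (((a3 NAND a2) NAND a1) NAND a2))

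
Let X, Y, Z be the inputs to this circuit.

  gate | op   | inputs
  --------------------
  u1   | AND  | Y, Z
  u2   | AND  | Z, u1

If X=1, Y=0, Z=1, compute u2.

u1 = 0 AND 1 = 0
u2 = 1 AND 0 = 0

0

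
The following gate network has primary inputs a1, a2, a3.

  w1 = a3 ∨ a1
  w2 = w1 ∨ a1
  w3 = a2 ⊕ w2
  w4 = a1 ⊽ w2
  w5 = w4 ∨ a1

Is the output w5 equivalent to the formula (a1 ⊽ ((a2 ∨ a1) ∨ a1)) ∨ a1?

No

w1 = a3 ∨ a1
w2 = w1 ∨ a1 = (a3 ∨ a1) ∨ a1
w4 = a1 ⊽ w2 = a1 ⊽ ((a3 ∨ a1) ∨ a1)
w5 = w4 ∨ a1 = (a1 ⊽ ((a3 ∨ a1) ∨ a1)) ∨ a1
At a1=0, a2=0, a3=1: circuit gives 0, formula gives 1.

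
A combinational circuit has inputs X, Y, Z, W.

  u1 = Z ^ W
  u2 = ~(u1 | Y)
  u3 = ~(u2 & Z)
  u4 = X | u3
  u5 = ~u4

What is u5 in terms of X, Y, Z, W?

~(X | (~((~((Z ^ W) | Y)) & Z)))

u1 = Z ^ W
u2 = ~(u1 | Y) = ~((Z ^ W) | Y)
u3 = ~(u2 & Z) = ~((~((Z ^ W) | Y)) & Z)
u4 = X | u3 = X | (~((~((Z ^ W) | Y)) & Z))
u5 = ~u4 = ~(X | (~((~((Z ^ W) | Y)) & Z)))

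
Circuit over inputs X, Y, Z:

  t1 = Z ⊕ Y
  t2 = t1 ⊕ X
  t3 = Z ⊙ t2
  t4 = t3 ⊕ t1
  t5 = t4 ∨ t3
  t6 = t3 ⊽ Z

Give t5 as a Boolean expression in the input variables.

((Z ⊙ ((Z ⊕ Y) ⊕ X)) ⊕ (Z ⊕ Y)) ∨ (Z ⊙ ((Z ⊕ Y) ⊕ X))

t1 = Z ⊕ Y
t2 = t1 ⊕ X = (Z ⊕ Y) ⊕ X
t3 = Z ⊙ t2 = Z ⊙ ((Z ⊕ Y) ⊕ X)
t4 = t3 ⊕ t1 = (Z ⊙ ((Z ⊕ Y) ⊕ X)) ⊕ (Z ⊕ Y)
t5 = t4 ∨ t3 = ((Z ⊙ ((Z ⊕ Y) ⊕ X)) ⊕ (Z ⊕ Y)) ∨ (Z ⊙ ((Z ⊕ Y) ⊕ X))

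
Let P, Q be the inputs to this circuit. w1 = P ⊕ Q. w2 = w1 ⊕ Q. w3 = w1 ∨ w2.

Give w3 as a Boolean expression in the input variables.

w1 = P ⊕ Q
w2 = w1 ⊕ Q = (P ⊕ Q) ⊕ Q
w3 = w1 ∨ w2 = (P ⊕ Q) ∨ ((P ⊕ Q) ⊕ Q)

(P ⊕ Q) ∨ ((P ⊕ Q) ⊕ Q)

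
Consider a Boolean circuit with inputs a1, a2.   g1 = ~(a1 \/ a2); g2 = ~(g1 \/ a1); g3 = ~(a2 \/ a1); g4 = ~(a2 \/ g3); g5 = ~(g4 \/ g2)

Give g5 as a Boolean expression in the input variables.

~((~(a2 \/ (~(a2 \/ a1)))) \/ (~((~(a1 \/ a2)) \/ a1)))

g1 = ~(a1 \/ a2)
g2 = ~(g1 \/ a1) = ~((~(a1 \/ a2)) \/ a1)
g3 = ~(a2 \/ a1)
g4 = ~(a2 \/ g3) = ~(a2 \/ (~(a2 \/ a1)))
g5 = ~(g4 \/ g2) = ~((~(a2 \/ (~(a2 \/ a1)))) \/ (~((~(a1 \/ a2)) \/ a1)))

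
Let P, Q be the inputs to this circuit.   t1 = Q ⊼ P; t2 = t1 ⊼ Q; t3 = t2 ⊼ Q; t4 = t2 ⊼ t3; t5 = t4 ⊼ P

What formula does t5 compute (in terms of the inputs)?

t1 = Q ⊼ P
t2 = t1 ⊼ Q = (Q ⊼ P) ⊼ Q
t3 = t2 ⊼ Q = ((Q ⊼ P) ⊼ Q) ⊼ Q
t4 = t2 ⊼ t3 = ((Q ⊼ P) ⊼ Q) ⊼ (((Q ⊼ P) ⊼ Q) ⊼ Q)
t5 = t4 ⊼ P = (((Q ⊼ P) ⊼ Q) ⊼ (((Q ⊼ P) ⊼ Q) ⊼ Q)) ⊼ P

(((Q ⊼ P) ⊼ Q) ⊼ (((Q ⊼ P) ⊼ Q) ⊼ Q)) ⊼ P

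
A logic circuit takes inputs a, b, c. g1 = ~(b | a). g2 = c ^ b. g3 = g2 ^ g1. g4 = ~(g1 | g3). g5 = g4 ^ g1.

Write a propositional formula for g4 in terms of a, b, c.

~((~(b | a)) | ((c ^ b) ^ (~(b | a))))

g1 = ~(b | a)
g2 = c ^ b
g3 = g2 ^ g1 = (c ^ b) ^ (~(b | a))
g4 = ~(g1 | g3) = ~((~(b | a)) | ((c ^ b) ^ (~(b | a))))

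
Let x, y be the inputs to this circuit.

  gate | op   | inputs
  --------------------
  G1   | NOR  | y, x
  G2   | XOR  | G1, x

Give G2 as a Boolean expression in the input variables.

(y NOR x) XOR x

G1 = y NOR x
G2 = G1 XOR x = (y NOR x) XOR x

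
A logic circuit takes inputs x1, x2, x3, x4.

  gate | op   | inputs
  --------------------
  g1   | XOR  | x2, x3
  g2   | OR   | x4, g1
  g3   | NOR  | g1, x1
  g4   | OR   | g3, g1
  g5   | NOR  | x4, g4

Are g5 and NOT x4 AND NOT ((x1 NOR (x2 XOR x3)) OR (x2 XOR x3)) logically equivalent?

Yes

g1 = x2 XOR x3
g3 = g1 NOR x1 = (x2 XOR x3) NOR x1
g4 = g3 OR g1 = ((x2 XOR x3) NOR x1) OR (x2 XOR x3)
g5 = x4 NOR g4 = x4 NOR (((x2 XOR x3) NOR x1) OR (x2 XOR x3))
At x1=0, x2=0, x3=0, x4=0: circuit gives 0, formula gives 0.
At x1=1, x2=0, x3=0, x4=0: circuit gives 1, formula gives 1.
Agrees on all 16 inputs.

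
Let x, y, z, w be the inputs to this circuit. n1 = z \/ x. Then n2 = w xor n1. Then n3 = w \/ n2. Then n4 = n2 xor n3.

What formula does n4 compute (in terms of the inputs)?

n1 = z \/ x
n2 = w xor n1 = w xor (z \/ x)
n3 = w \/ n2 = w \/ (w xor (z \/ x))
n4 = n2 xor n3 = (w xor (z \/ x)) xor (w \/ (w xor (z \/ x)))

(w xor (z \/ x)) xor (w \/ (w xor (z \/ x)))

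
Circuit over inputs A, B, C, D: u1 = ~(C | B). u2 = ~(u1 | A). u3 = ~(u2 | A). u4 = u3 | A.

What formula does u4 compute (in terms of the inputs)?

(~((~((~(C | B)) | A)) | A)) | A

u1 = ~(C | B)
u2 = ~(u1 | A) = ~((~(C | B)) | A)
u3 = ~(u2 | A) = ~((~((~(C | B)) | A)) | A)
u4 = u3 | A = (~((~((~(C | B)) | A)) | A)) | A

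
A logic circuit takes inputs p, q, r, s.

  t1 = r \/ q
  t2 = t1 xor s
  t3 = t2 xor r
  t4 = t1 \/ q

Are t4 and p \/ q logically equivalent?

No

t1 = r \/ q
t4 = t1 \/ q = (r \/ q) \/ q
At p=0, q=0, r=1, s=0: circuit gives 1, formula gives 0.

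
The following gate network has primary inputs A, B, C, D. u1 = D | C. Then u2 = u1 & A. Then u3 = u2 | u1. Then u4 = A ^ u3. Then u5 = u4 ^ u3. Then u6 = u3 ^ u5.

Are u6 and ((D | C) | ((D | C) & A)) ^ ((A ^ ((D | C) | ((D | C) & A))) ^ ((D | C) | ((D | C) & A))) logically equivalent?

u1 = D | C
u2 = u1 & A = (D | C) & A
u3 = u2 | u1 = ((D | C) & A) | (D | C)
u4 = A ^ u3 = A ^ (((D | C) & A) | (D | C))
u5 = u4 ^ u3 = (A ^ (((D | C) & A) | (D | C))) ^ (((D | C) & A) | (D | C))
u6 = u3 ^ u5 = (((D | C) & A) | (D | C)) ^ ((A ^ (((D | C) & A) | (D | C))) ^ (((D | C) & A) | (D | C)))
At A=0, B=0, C=0, D=0: circuit gives 0, formula gives 0.
At A=0, B=0, C=0, D=1: circuit gives 1, formula gives 1.
Agrees on all 16 inputs.

Yes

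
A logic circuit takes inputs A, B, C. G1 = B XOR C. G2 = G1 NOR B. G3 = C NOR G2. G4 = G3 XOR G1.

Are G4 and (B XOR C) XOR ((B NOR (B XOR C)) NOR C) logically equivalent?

Yes

G1 = B XOR C
G2 = G1 NOR B = (B XOR C) NOR B
G3 = C NOR G2 = C NOR ((B XOR C) NOR B)
G4 = G3 XOR G1 = (C NOR ((B XOR C) NOR B)) XOR (B XOR C)
At A=0, B=0, C=0: circuit gives 0, formula gives 0.
At A=0, B=0, C=1: circuit gives 1, formula gives 1.
Agrees on all 8 inputs.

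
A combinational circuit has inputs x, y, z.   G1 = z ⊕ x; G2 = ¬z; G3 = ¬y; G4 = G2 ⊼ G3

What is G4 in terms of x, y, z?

¬z ⊼ ¬y

G2 = ¬z
G3 = ¬y
G4 = G2 ⊼ G3 = ¬z ⊼ ¬y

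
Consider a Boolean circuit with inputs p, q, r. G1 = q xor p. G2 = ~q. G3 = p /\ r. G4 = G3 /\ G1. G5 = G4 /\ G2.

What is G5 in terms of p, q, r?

G1 = q xor p
G2 = ~q
G3 = p /\ r
G4 = G3 /\ G1 = (p /\ r) /\ (q xor p)
G5 = G4 /\ G2 = ((p /\ r) /\ (q xor p)) /\ ~q

((p /\ r) /\ (q xor p)) /\ ~q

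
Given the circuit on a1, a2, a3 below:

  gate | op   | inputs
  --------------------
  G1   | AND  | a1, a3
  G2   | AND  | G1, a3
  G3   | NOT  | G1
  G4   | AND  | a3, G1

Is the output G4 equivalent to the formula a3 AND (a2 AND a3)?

G1 = a1 AND a3
G4 = a3 AND G1 = a3 AND (a1 AND a3)
At a1=0, a2=1, a3=1: circuit gives 0, formula gives 1.

No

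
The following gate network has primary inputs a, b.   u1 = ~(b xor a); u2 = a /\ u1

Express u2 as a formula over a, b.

u1 = ~(b xor a)
u2 = a /\ u1 = a /\ (~(b xor a))

a /\ (~(b xor a))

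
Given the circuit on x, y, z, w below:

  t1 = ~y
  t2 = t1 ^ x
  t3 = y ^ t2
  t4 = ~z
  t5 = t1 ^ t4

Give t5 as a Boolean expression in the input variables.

t1 = ~y
t4 = ~z
t5 = t1 ^ t4 = ~y ^ ~z

~y ^ ~z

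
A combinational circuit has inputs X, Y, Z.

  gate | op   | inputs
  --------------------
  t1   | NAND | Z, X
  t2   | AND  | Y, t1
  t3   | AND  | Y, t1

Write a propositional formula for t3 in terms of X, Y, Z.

Y AND (Z NAND X)

t1 = Z NAND X
t3 = Y AND t1 = Y AND (Z NAND X)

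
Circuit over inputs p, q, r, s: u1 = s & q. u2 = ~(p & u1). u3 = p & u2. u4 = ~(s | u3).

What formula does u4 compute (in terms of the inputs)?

u1 = s & q
u2 = ~(p & u1) = ~(p & (s & q))
u3 = p & u2 = p & (~(p & (s & q)))
u4 = ~(s | u3) = ~(s | (p & (~(p & (s & q)))))

~(s | (p & (~(p & (s & q)))))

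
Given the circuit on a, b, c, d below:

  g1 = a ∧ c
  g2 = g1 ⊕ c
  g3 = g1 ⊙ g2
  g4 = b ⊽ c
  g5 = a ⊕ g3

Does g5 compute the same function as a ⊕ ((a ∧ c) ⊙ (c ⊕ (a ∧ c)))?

Yes

g1 = a ∧ c
g2 = g1 ⊕ c = (a ∧ c) ⊕ c
g3 = g1 ⊙ g2 = (a ∧ c) ⊙ ((a ∧ c) ⊕ c)
g5 = a ⊕ g3 = a ⊕ ((a ∧ c) ⊙ ((a ∧ c) ⊕ c))
At a=0, b=0, c=1, d=0: circuit gives 0, formula gives 0.
At a=0, b=0, c=0, d=0: circuit gives 1, formula gives 1.
Agrees on all 16 inputs.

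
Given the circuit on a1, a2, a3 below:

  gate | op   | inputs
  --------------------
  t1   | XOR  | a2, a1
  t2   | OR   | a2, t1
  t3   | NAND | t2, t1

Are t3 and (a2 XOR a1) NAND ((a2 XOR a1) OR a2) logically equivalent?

Yes

t1 = a2 XOR a1
t2 = a2 OR t1 = a2 OR (a2 XOR a1)
t3 = t2 NAND t1 = (a2 OR (a2 XOR a1)) NAND (a2 XOR a1)
At a1=0, a2=1, a3=0: circuit gives 0, formula gives 0.
At a1=0, a2=0, a3=0: circuit gives 1, formula gives 1.
Agrees on all 8 inputs.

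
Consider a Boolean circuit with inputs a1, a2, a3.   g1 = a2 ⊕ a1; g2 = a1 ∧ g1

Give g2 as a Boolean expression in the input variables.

a1 ∧ (a2 ⊕ a1)

g1 = a2 ⊕ a1
g2 = a1 ∧ g1 = a1 ∧ (a2 ⊕ a1)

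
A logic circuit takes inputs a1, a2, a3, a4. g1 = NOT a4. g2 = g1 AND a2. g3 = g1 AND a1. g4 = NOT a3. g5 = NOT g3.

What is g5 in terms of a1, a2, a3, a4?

g1 = NOT a4
g3 = g1 AND a1 = NOT a4 AND a1
g5 = NOT g3 = NOT (NOT a4 AND a1)

NOT (NOT a4 AND a1)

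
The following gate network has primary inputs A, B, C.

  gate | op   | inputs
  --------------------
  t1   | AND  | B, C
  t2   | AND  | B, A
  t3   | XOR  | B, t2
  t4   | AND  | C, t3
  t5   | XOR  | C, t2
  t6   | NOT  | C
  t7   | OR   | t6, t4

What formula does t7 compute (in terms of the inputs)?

t2 = B AND A
t3 = B XOR t2 = B XOR (B AND A)
t4 = C AND t3 = C AND (B XOR (B AND A))
t6 = NOT C
t7 = t6 OR t4 = NOT C OR (C AND (B XOR (B AND A)))

NOT C OR (C AND (B XOR (B AND A)))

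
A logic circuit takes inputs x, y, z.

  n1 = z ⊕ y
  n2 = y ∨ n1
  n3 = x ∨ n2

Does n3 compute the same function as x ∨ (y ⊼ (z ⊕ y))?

No

n1 = z ⊕ y
n2 = y ∨ n1 = y ∨ (z ⊕ y)
n3 = x ∨ n2 = x ∨ (y ∨ (z ⊕ y))
At x=0, y=0, z=0: circuit gives 0, formula gives 1.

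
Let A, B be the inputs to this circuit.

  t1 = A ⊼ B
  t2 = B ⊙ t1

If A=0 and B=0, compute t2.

t1 = 0 ⊼ 0 = 1
t2 = 0 ⊙ 1 = 0

0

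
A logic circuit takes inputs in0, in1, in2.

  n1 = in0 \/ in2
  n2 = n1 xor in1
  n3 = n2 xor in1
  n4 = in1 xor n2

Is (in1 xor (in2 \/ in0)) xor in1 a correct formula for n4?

Yes

n1 = in0 \/ in2
n2 = n1 xor in1 = (in0 \/ in2) xor in1
n4 = in1 xor n2 = in1 xor ((in0 \/ in2) xor in1)
At in0=0, in1=0, in2=0: circuit gives 0, formula gives 0.
At in0=0, in1=0, in2=1: circuit gives 1, formula gives 1.
Agrees on all 8 inputs.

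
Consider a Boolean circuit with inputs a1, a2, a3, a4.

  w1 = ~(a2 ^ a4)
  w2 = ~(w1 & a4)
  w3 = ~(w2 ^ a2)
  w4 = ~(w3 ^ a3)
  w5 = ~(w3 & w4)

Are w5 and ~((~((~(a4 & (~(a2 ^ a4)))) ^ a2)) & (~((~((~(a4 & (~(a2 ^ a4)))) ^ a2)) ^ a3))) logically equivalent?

Yes

w1 = ~(a2 ^ a4)
w2 = ~(w1 & a4) = ~((~(a2 ^ a4)) & a4)
w3 = ~(w2 ^ a2) = ~((~((~(a2 ^ a4)) & a4)) ^ a2)
w4 = ~(w3 ^ a3) = ~((~((~((~(a2 ^ a4)) & a4)) ^ a2)) ^ a3)
w5 = ~(w3 & w4) = ~((~((~((~(a2 ^ a4)) & a4)) ^ a2)) & (~((~((~((~(a2 ^ a4)) & a4)) ^ a2)) ^ a3)))
At a1=0, a2=1, a3=1, a4=0: circuit gives 0, formula gives 0.
At a1=0, a2=0, a3=0, a4=0: circuit gives 1, formula gives 1.
Agrees on all 16 inputs.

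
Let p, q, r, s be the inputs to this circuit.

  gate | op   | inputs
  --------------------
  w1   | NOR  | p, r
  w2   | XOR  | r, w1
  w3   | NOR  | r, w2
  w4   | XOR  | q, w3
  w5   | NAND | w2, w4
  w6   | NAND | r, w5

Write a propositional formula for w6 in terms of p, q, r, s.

w1 = p NOR r
w2 = r XOR w1 = r XOR (p NOR r)
w3 = r NOR w2 = r NOR (r XOR (p NOR r))
w4 = q XOR w3 = q XOR (r NOR (r XOR (p NOR r)))
w5 = w2 NAND w4 = (r XOR (p NOR r)) NAND (q XOR (r NOR (r XOR (p NOR r))))
w6 = r NAND w5 = r NAND ((r XOR (p NOR r)) NAND (q XOR (r NOR (r XOR (p NOR r)))))

r NAND ((r XOR (p NOR r)) NAND (q XOR (r NOR (r XOR (p NOR r)))))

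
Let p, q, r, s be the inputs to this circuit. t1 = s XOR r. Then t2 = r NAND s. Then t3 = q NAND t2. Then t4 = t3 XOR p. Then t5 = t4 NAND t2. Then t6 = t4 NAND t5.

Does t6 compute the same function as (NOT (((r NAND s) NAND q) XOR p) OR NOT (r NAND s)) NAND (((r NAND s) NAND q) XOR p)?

t2 = r NAND s
t3 = q NAND t2 = q NAND (r NAND s)
t4 = t3 XOR p = (q NAND (r NAND s)) XOR p
t5 = t4 NAND t2 = ((q NAND (r NAND s)) XOR p) NAND (r NAND s)
t6 = t4 NAND t5 = ((q NAND (r NAND s)) XOR p) NAND (((q NAND (r NAND s)) XOR p) NAND (r NAND s))
At p=0, q=0, r=1, s=1: circuit gives 0, formula gives 0.
At p=0, q=0, r=0, s=0: circuit gives 1, formula gives 1.
Agrees on all 16 inputs.

Yes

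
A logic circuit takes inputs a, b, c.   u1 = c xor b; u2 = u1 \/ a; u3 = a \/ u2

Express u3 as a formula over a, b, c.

u1 = c xor b
u2 = u1 \/ a = (c xor b) \/ a
u3 = a \/ u2 = a \/ ((c xor b) \/ a)

a \/ ((c xor b) \/ a)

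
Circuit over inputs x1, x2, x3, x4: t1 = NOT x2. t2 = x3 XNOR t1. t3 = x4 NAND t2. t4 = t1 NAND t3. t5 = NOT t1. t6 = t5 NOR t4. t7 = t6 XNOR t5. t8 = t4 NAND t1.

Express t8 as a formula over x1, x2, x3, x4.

(NOT x2 NAND (x4 NAND (x3 XNOR NOT x2))) NAND NOT x2

t1 = NOT x2
t2 = x3 XNOR t1 = x3 XNOR NOT x2
t3 = x4 NAND t2 = x4 NAND (x3 XNOR NOT x2)
t4 = t1 NAND t3 = NOT x2 NAND (x4 NAND (x3 XNOR NOT x2))
t8 = t4 NAND t1 = (NOT x2 NAND (x4 NAND (x3 XNOR NOT x2))) NAND NOT x2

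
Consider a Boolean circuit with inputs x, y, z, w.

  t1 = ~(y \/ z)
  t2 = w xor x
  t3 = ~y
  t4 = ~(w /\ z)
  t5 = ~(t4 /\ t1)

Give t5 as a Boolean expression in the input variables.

t1 = ~(y \/ z)
t4 = ~(w /\ z)
t5 = ~(t4 /\ t1) = ~((~(w /\ z)) /\ (~(y \/ z)))

~((~(w /\ z)) /\ (~(y \/ z)))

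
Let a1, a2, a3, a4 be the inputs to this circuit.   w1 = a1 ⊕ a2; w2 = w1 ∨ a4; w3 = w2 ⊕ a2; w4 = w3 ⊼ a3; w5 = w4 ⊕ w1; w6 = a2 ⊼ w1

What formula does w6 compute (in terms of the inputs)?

a2 ⊼ (a1 ⊕ a2)

w1 = a1 ⊕ a2
w6 = a2 ⊼ w1 = a2 ⊼ (a1 ⊕ a2)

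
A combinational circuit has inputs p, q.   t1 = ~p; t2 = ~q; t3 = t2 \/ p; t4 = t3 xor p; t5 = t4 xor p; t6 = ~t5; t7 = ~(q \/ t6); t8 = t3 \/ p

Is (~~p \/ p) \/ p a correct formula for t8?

No

t2 = ~q
t3 = t2 \/ p = ~q \/ p
t8 = t3 \/ p = (~q \/ p) \/ p
At p=0, q=0: circuit gives 1, formula gives 0.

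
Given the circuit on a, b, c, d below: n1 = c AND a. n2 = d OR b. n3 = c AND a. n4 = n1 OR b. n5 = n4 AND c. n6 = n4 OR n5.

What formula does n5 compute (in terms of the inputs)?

((c AND a) OR b) AND c

n1 = c AND a
n4 = n1 OR b = (c AND a) OR b
n5 = n4 AND c = ((c AND a) OR b) AND c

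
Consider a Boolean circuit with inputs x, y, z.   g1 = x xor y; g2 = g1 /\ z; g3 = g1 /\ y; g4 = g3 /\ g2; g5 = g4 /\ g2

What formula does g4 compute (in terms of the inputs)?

((x xor y) /\ y) /\ ((x xor y) /\ z)

g1 = x xor y
g2 = g1 /\ z = (x xor y) /\ z
g3 = g1 /\ y = (x xor y) /\ y
g4 = g3 /\ g2 = ((x xor y) /\ y) /\ ((x xor y) /\ z)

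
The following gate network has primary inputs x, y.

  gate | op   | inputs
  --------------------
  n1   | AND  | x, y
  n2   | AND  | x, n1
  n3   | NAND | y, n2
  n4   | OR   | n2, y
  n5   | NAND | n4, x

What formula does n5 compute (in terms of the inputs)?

n1 = x AND y
n2 = x AND n1 = x AND (x AND y)
n4 = n2 OR y = (x AND (x AND y)) OR y
n5 = n4 NAND x = ((x AND (x AND y)) OR y) NAND x

((x AND (x AND y)) OR y) NAND x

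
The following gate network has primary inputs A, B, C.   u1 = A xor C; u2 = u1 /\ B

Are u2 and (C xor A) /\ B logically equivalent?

u1 = A xor C
u2 = u1 /\ B = (A xor C) /\ B
At A=0, B=0, C=0: circuit gives 0, formula gives 0.
At A=0, B=1, C=1: circuit gives 1, formula gives 1.
Agrees on all 8 inputs.

Yes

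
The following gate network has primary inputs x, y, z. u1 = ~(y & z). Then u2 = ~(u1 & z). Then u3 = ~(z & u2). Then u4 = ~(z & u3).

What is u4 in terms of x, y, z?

~(z & (~(z & (~((~(y & z)) & z)))))

u1 = ~(y & z)
u2 = ~(u1 & z) = ~((~(y & z)) & z)
u3 = ~(z & u2) = ~(z & (~((~(y & z)) & z)))
u4 = ~(z & u3) = ~(z & (~(z & (~((~(y & z)) & z)))))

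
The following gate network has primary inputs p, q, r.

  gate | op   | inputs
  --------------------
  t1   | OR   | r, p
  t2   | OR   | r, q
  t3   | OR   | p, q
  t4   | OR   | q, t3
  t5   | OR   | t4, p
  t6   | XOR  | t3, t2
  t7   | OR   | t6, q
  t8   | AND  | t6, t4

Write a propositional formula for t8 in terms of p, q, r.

((p OR q) XOR (r OR q)) AND (q OR (p OR q))

t2 = r OR q
t3 = p OR q
t4 = q OR t3 = q OR (p OR q)
t6 = t3 XOR t2 = (p OR q) XOR (r OR q)
t8 = t6 AND t4 = ((p OR q) XOR (r OR q)) AND (q OR (p OR q))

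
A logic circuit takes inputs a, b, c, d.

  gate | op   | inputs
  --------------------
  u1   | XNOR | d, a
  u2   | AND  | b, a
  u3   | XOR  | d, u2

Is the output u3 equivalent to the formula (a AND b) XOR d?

Yes

u2 = b AND a
u3 = d XOR u2 = d XOR (b AND a)
At a=0, b=0, c=0, d=0: circuit gives 0, formula gives 0.
At a=0, b=0, c=0, d=1: circuit gives 1, formula gives 1.
Agrees on all 16 inputs.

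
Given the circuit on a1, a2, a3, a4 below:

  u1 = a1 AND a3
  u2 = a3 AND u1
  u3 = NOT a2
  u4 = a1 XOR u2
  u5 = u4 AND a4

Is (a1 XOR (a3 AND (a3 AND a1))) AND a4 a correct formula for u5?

Yes

u1 = a1 AND a3
u2 = a3 AND u1 = a3 AND (a1 AND a3)
u4 = a1 XOR u2 = a1 XOR (a3 AND (a1 AND a3))
u5 = u4 AND a4 = (a1 XOR (a3 AND (a1 AND a3))) AND a4
At a1=0, a2=0, a3=0, a4=0: circuit gives 0, formula gives 0.
At a1=1, a2=0, a3=0, a4=1: circuit gives 1, formula gives 1.
Agrees on all 16 inputs.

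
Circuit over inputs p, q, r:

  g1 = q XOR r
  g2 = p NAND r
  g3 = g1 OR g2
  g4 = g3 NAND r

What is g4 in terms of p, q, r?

((q XOR r) OR (p NAND r)) NAND r

g1 = q XOR r
g2 = p NAND r
g3 = g1 OR g2 = (q XOR r) OR (p NAND r)
g4 = g3 NAND r = ((q XOR r) OR (p NAND r)) NAND r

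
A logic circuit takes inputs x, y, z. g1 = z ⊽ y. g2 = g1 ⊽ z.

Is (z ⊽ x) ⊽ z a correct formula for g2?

No

g1 = z ⊽ y
g2 = g1 ⊽ z = (z ⊽ y) ⊽ z
At x=0, y=1, z=0: circuit gives 1, formula gives 0.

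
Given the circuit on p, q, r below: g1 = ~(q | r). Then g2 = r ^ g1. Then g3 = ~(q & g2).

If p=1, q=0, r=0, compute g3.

g1 = ~(0 | 0) = 1
g2 = 0 ^ 1 = 1
g3 = ~(0 & 1) = 1

1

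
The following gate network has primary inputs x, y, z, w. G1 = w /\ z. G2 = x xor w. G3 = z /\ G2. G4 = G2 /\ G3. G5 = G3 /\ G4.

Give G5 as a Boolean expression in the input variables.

G2 = x xor w
G3 = z /\ G2 = z /\ (x xor w)
G4 = G2 /\ G3 = (x xor w) /\ (z /\ (x xor w))
G5 = G3 /\ G4 = (z /\ (x xor w)) /\ ((x xor w) /\ (z /\ (x xor w)))

(z /\ (x xor w)) /\ ((x xor w) /\ (z /\ (x xor w)))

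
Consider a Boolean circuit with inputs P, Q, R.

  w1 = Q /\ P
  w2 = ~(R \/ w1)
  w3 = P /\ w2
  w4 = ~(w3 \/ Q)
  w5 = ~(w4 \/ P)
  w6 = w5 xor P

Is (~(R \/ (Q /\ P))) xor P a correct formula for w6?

w1 = Q /\ P
w2 = ~(R \/ w1) = ~(R \/ (Q /\ P))
w3 = P /\ w2 = P /\ (~(R \/ (Q /\ P)))
w4 = ~(w3 \/ Q) = ~((P /\ (~(R \/ (Q /\ P)))) \/ Q)
w5 = ~(w4 \/ P) = ~((~((P /\ (~(R \/ (Q /\ P)))) \/ Q)) \/ P)
w6 = w5 xor P = (~((~((P /\ (~(R \/ (Q /\ P)))) \/ Q)) \/ P)) xor P
At P=0, Q=0, R=0: circuit gives 0, formula gives 1.

No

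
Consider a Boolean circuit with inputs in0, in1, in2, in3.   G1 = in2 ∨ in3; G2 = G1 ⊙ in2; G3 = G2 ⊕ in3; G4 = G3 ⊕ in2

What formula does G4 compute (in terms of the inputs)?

(((in2 ∨ in3) ⊙ in2) ⊕ in3) ⊕ in2

G1 = in2 ∨ in3
G2 = G1 ⊙ in2 = (in2 ∨ in3) ⊙ in2
G3 = G2 ⊕ in3 = ((in2 ∨ in3) ⊙ in2) ⊕ in3
G4 = G3 ⊕ in2 = (((in2 ∨ in3) ⊙ in2) ⊕ in3) ⊕ in2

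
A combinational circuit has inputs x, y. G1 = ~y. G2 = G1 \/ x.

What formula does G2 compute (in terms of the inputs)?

G1 = ~y
G2 = G1 \/ x = ~y \/ x

~y \/ x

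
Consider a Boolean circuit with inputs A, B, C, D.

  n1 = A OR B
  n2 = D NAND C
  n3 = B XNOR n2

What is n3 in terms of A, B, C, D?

n2 = D NAND C
n3 = B XNOR n2 = B XNOR (D NAND C)

B XNOR (D NAND C)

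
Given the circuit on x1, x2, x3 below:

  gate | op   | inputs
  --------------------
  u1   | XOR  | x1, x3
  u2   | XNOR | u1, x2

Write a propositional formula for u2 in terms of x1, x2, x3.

(x1 XOR x3) XNOR x2

u1 = x1 XOR x3
u2 = u1 XNOR x2 = (x1 XOR x3) XNOR x2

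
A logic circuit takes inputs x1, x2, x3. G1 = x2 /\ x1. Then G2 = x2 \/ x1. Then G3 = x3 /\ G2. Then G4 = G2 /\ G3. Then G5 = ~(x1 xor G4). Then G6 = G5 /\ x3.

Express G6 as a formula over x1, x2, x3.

(~(x1 xor ((x2 \/ x1) /\ (x3 /\ (x2 \/ x1))))) /\ x3

G2 = x2 \/ x1
G3 = x3 /\ G2 = x3 /\ (x2 \/ x1)
G4 = G2 /\ G3 = (x2 \/ x1) /\ (x3 /\ (x2 \/ x1))
G5 = ~(x1 xor G4) = ~(x1 xor ((x2 \/ x1) /\ (x3 /\ (x2 \/ x1))))
G6 = G5 /\ x3 = (~(x1 xor ((x2 \/ x1) /\ (x3 /\ (x2 \/ x1))))) /\ x3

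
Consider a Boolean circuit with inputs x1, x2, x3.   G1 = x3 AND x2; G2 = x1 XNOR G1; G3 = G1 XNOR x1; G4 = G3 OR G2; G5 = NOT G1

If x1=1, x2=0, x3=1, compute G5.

1

G1 = 1 AND 0 = 0
G5 = NOT 0 = 1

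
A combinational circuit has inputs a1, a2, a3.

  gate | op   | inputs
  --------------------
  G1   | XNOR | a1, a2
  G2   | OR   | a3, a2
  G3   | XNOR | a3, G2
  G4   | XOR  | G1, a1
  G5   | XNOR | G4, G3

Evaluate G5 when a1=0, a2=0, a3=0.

G1 = 0 XNOR 0 = 1
G2 = 0 OR 0 = 0
G3 = 0 XNOR 0 = 1
G4 = 1 XOR 0 = 1
G5 = 1 XNOR 1 = 1

1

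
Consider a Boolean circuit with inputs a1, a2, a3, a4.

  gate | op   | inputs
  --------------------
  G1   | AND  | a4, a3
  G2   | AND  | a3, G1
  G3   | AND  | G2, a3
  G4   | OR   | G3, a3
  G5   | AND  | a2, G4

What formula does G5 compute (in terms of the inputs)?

a2 AND (((a3 AND (a4 AND a3)) AND a3) OR a3)

G1 = a4 AND a3
G2 = a3 AND G1 = a3 AND (a4 AND a3)
G3 = G2 AND a3 = (a3 AND (a4 AND a3)) AND a3
G4 = G3 OR a3 = ((a3 AND (a4 AND a3)) AND a3) OR a3
G5 = a2 AND G4 = a2 AND (((a3 AND (a4 AND a3)) AND a3) OR a3)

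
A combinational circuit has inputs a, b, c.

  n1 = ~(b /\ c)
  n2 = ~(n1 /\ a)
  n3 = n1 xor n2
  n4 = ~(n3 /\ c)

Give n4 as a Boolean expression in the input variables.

n1 = ~(b /\ c)
n2 = ~(n1 /\ a) = ~((~(b /\ c)) /\ a)
n3 = n1 xor n2 = (~(b /\ c)) xor (~((~(b /\ c)) /\ a))
n4 = ~(n3 /\ c) = ~(((~(b /\ c)) xor (~((~(b /\ c)) /\ a))) /\ c)

~(((~(b /\ c)) xor (~((~(b /\ c)) /\ a))) /\ c)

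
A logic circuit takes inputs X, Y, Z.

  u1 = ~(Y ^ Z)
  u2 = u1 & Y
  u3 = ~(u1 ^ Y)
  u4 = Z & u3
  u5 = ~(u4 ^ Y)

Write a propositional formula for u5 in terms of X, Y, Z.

~((Z & (~((~(Y ^ Z)) ^ Y))) ^ Y)

u1 = ~(Y ^ Z)
u3 = ~(u1 ^ Y) = ~((~(Y ^ Z)) ^ Y)
u4 = Z & u3 = Z & (~((~(Y ^ Z)) ^ Y))
u5 = ~(u4 ^ Y) = ~((Z & (~((~(Y ^ Z)) ^ Y))) ^ Y)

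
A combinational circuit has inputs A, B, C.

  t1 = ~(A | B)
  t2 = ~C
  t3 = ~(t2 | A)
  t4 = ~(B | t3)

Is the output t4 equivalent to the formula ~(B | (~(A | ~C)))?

Yes

t2 = ~C
t3 = ~(t2 | A) = ~(~C | A)
t4 = ~(B | t3) = ~(B | (~(~C | A)))
At A=0, B=0, C=1: circuit gives 0, formula gives 0.
At A=0, B=0, C=0: circuit gives 1, formula gives 1.
Agrees on all 8 inputs.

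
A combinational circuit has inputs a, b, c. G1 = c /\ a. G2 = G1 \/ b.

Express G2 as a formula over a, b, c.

G1 = c /\ a
G2 = G1 \/ b = (c /\ a) \/ b

(c /\ a) \/ b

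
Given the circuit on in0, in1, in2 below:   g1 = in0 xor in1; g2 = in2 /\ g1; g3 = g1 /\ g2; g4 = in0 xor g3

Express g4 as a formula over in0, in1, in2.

in0 xor ((in0 xor in1) /\ (in2 /\ (in0 xor in1)))

g1 = in0 xor in1
g2 = in2 /\ g1 = in2 /\ (in0 xor in1)
g3 = g1 /\ g2 = (in0 xor in1) /\ (in2 /\ (in0 xor in1))
g4 = in0 xor g3 = in0 xor ((in0 xor in1) /\ (in2 /\ (in0 xor in1)))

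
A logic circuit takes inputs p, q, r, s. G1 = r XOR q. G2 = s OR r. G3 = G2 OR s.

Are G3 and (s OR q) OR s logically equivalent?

No

G2 = s OR r
G3 = G2 OR s = (s OR r) OR s
At p=0, q=0, r=1, s=0: circuit gives 1, formula gives 0.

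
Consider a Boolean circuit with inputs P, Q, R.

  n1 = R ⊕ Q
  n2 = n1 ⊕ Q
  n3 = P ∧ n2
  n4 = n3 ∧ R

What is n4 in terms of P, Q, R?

(P ∧ ((R ⊕ Q) ⊕ Q)) ∧ R

n1 = R ⊕ Q
n2 = n1 ⊕ Q = (R ⊕ Q) ⊕ Q
n3 = P ∧ n2 = P ∧ ((R ⊕ Q) ⊕ Q)
n4 = n3 ∧ R = (P ∧ ((R ⊕ Q) ⊕ Q)) ∧ R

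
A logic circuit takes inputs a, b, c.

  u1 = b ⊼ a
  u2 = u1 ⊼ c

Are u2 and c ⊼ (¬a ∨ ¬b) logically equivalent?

Yes

u1 = b ⊼ a
u2 = u1 ⊼ c = (b ⊼ a) ⊼ c
At a=0, b=0, c=1: circuit gives 0, formula gives 0.
At a=0, b=0, c=0: circuit gives 1, formula gives 1.
Agrees on all 8 inputs.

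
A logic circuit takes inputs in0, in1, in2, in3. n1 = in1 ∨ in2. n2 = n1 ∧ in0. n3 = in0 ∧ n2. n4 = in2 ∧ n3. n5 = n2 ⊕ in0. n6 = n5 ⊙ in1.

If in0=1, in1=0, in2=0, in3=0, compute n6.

0

n1 = 0 ∨ 0 = 0
n2 = 0 ∧ 1 = 0
n5 = 0 ⊕ 1 = 1
n6 = 1 ⊙ 0 = 0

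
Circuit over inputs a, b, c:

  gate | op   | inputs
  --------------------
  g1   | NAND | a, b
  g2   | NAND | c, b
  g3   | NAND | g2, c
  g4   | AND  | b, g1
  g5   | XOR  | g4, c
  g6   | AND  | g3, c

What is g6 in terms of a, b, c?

g2 = c NAND b
g3 = g2 NAND c = (c NAND b) NAND c
g6 = g3 AND c = ((c NAND b) NAND c) AND c

((c NAND b) NAND c) AND c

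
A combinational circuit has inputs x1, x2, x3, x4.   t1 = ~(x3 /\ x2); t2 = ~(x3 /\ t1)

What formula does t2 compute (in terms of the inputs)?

t1 = ~(x3 /\ x2)
t2 = ~(x3 /\ t1) = ~(x3 /\ (~(x3 /\ x2)))

~(x3 /\ (~(x3 /\ x2)))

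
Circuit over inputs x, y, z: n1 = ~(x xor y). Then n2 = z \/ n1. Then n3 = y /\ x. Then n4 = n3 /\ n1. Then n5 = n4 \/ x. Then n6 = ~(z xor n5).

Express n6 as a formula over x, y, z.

n1 = ~(x xor y)
n3 = y /\ x
n4 = n3 /\ n1 = (y /\ x) /\ (~(x xor y))
n5 = n4 \/ x = ((y /\ x) /\ (~(x xor y))) \/ x
n6 = ~(z xor n5) = ~(z xor (((y /\ x) /\ (~(x xor y))) \/ x))

~(z xor (((y /\ x) /\ (~(x xor y))) \/ x))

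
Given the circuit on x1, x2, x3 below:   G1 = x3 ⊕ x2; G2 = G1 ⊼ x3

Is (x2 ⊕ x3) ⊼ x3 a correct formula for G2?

Yes

G1 = x3 ⊕ x2
G2 = G1 ⊼ x3 = (x3 ⊕ x2) ⊼ x3
At x1=0, x2=0, x3=1: circuit gives 0, formula gives 0.
At x1=0, x2=0, x3=0: circuit gives 1, formula gives 1.
Agrees on all 8 inputs.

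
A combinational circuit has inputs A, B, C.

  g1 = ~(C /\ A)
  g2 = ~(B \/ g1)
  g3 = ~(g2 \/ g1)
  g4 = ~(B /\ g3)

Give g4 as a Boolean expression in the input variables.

~(B /\ (~((~(B \/ (~(C /\ A)))) \/ (~(C /\ A)))))

g1 = ~(C /\ A)
g2 = ~(B \/ g1) = ~(B \/ (~(C /\ A)))
g3 = ~(g2 \/ g1) = ~((~(B \/ (~(C /\ A)))) \/ (~(C /\ A)))
g4 = ~(B /\ g3) = ~(B /\ (~((~(B \/ (~(C /\ A)))) \/ (~(C /\ A)))))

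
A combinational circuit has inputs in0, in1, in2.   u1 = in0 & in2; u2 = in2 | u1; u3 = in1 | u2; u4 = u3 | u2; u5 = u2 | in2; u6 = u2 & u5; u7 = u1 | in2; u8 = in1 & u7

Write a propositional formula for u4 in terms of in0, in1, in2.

u1 = in0 & in2
u2 = in2 | u1 = in2 | (in0 & in2)
u3 = in1 | u2 = in1 | (in2 | (in0 & in2))
u4 = u3 | u2 = (in1 | (in2 | (in0 & in2))) | (in2 | (in0 & in2))

(in1 | (in2 | (in0 & in2))) | (in2 | (in0 & in2))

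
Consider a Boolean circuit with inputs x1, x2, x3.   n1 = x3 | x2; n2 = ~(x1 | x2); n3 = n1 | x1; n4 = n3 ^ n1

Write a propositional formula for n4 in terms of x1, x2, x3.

((x3 | x2) | x1) ^ (x3 | x2)

n1 = x3 | x2
n3 = n1 | x1 = (x3 | x2) | x1
n4 = n3 ^ n1 = ((x3 | x2) | x1) ^ (x3 | x2)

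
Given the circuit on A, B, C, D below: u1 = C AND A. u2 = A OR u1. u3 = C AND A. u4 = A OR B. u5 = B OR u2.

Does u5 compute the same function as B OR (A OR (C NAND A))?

No

u1 = C AND A
u2 = A OR u1 = A OR (C AND A)
u5 = B OR u2 = B OR (A OR (C AND A))
At A=0, B=0, C=0, D=0: circuit gives 0, formula gives 1.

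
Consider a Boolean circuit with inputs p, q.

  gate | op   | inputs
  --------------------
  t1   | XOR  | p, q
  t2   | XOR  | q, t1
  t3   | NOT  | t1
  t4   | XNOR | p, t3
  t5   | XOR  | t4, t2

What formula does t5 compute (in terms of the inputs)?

t1 = p XOR q
t2 = q XOR t1 = q XOR (p XOR q)
t3 = NOT t1 = NOT (p XOR q)
t4 = p XNOR t3 = p XNOR NOT (p XOR q)
t5 = t4 XOR t2 = (p XNOR NOT (p XOR q)) XOR (q XOR (p XOR q))

(p XNOR NOT (p XOR q)) XOR (q XOR (p XOR q))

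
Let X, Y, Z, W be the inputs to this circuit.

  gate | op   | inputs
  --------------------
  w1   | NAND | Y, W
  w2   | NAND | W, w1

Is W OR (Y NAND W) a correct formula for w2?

w1 = Y NAND W
w2 = W NAND w1 = W NAND (Y NAND W)
At X=0, Y=0, Z=0, W=1: circuit gives 0, formula gives 1.

No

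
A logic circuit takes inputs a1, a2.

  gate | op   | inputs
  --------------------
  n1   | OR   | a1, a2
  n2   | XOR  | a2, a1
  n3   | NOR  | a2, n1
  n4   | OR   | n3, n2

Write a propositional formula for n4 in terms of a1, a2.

n1 = a1 OR a2
n2 = a2 XOR a1
n3 = a2 NOR n1 = a2 NOR (a1 OR a2)
n4 = n3 OR n2 = (a2 NOR (a1 OR a2)) OR (a2 XOR a1)

(a2 NOR (a1 OR a2)) OR (a2 XOR a1)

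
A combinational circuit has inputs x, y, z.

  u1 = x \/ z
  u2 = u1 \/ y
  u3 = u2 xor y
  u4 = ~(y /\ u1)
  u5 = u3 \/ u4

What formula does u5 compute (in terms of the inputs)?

(((x \/ z) \/ y) xor y) \/ (~(y /\ (x \/ z)))

u1 = x \/ z
u2 = u1 \/ y = (x \/ z) \/ y
u3 = u2 xor y = ((x \/ z) \/ y) xor y
u4 = ~(y /\ u1) = ~(y /\ (x \/ z))
u5 = u3 \/ u4 = (((x \/ z) \/ y) xor y) \/ (~(y /\ (x \/ z)))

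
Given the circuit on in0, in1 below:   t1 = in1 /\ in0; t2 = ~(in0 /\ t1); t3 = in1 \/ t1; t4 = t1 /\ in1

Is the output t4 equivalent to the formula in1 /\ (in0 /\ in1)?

Yes

t1 = in1 /\ in0
t4 = t1 /\ in1 = (in1 /\ in0) /\ in1
At in0=0, in1=0: circuit gives 0, formula gives 0.
At in0=1, in1=1: circuit gives 1, formula gives 1.
Agrees on all 4 inputs.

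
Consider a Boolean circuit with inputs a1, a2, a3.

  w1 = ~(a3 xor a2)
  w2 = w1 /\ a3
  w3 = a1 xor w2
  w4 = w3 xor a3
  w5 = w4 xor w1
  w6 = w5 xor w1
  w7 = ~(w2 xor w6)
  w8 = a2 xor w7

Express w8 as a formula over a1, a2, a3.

a2 xor (~(((~(a3 xor a2)) /\ a3) xor ((((a1 xor ((~(a3 xor a2)) /\ a3)) xor a3) xor (~(a3 xor a2))) xor (~(a3 xor a2)))))

w1 = ~(a3 xor a2)
w2 = w1 /\ a3 = (~(a3 xor a2)) /\ a3
w3 = a1 xor w2 = a1 xor ((~(a3 xor a2)) /\ a3)
w4 = w3 xor a3 = (a1 xor ((~(a3 xor a2)) /\ a3)) xor a3
w5 = w4 xor w1 = ((a1 xor ((~(a3 xor a2)) /\ a3)) xor a3) xor (~(a3 xor a2))
w6 = w5 xor w1 = (((a1 xor ((~(a3 xor a2)) /\ a3)) xor a3) xor (~(a3 xor a2))) xor (~(a3 xor a2))
w7 = ~(w2 xor w6) = ~(((~(a3 xor a2)) /\ a3) xor ((((a1 xor ((~(a3 xor a2)) /\ a3)) xor a3) xor (~(a3 xor a2))) xor (~(a3 xor a2))))
w8 = a2 xor w7 = a2 xor (~(((~(a3 xor a2)) /\ a3) xor ((((a1 xor ((~(a3 xor a2)) /\ a3)) xor a3) xor (~(a3 xor a2))) xor (~(a3 xor a2)))))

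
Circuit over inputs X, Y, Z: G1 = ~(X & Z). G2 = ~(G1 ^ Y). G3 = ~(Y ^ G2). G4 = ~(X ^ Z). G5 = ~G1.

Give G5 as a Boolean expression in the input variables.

~(~(X & Z))

G1 = ~(X & Z)
G5 = ~G1 = ~(~(X & Z))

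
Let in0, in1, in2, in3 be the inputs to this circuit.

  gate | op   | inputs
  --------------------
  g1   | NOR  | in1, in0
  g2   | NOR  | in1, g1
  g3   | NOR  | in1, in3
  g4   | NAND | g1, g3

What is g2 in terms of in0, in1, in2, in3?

in1 NOR (in1 NOR in0)

g1 = in1 NOR in0
g2 = in1 NOR g1 = in1 NOR (in1 NOR in0)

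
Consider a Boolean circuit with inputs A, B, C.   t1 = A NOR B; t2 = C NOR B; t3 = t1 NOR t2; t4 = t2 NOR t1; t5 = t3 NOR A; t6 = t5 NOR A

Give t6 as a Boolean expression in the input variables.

(((A NOR B) NOR (C NOR B)) NOR A) NOR A

t1 = A NOR B
t2 = C NOR B
t3 = t1 NOR t2 = (A NOR B) NOR (C NOR B)
t5 = t3 NOR A = ((A NOR B) NOR (C NOR B)) NOR A
t6 = t5 NOR A = (((A NOR B) NOR (C NOR B)) NOR A) NOR A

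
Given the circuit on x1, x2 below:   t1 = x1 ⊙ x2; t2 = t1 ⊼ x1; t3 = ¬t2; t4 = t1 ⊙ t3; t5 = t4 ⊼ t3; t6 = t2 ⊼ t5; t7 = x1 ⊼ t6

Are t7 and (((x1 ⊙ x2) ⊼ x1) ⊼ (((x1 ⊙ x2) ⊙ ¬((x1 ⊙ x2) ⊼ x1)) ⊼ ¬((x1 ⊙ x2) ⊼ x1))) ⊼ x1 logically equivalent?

t1 = x1 ⊙ x2
t2 = t1 ⊼ x1 = (x1 ⊙ x2) ⊼ x1
t3 = ¬t2 = ¬((x1 ⊙ x2) ⊼ x1)
t4 = t1 ⊙ t3 = (x1 ⊙ x2) ⊙ ¬((x1 ⊙ x2) ⊼ x1)
t5 = t4 ⊼ t3 = ((x1 ⊙ x2) ⊙ ¬((x1 ⊙ x2) ⊼ x1)) ⊼ ¬((x1 ⊙ x2) ⊼ x1)
t6 = t2 ⊼ t5 = ((x1 ⊙ x2) ⊼ x1) ⊼ (((x1 ⊙ x2) ⊙ ¬((x1 ⊙ x2) ⊼ x1)) ⊼ ¬((x1 ⊙ x2) ⊼ x1))
t7 = x1 ⊼ t6 = x1 ⊼ (((x1 ⊙ x2) ⊼ x1) ⊼ (((x1 ⊙ x2) ⊙ ¬((x1 ⊙ x2) ⊼ x1)) ⊼ ¬((x1 ⊙ x2) ⊼ x1)))
At x1=1, x2=1: circuit gives 0, formula gives 0.
At x1=0, x2=0: circuit gives 1, formula gives 1.
Agrees on all 4 inputs.

Yes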